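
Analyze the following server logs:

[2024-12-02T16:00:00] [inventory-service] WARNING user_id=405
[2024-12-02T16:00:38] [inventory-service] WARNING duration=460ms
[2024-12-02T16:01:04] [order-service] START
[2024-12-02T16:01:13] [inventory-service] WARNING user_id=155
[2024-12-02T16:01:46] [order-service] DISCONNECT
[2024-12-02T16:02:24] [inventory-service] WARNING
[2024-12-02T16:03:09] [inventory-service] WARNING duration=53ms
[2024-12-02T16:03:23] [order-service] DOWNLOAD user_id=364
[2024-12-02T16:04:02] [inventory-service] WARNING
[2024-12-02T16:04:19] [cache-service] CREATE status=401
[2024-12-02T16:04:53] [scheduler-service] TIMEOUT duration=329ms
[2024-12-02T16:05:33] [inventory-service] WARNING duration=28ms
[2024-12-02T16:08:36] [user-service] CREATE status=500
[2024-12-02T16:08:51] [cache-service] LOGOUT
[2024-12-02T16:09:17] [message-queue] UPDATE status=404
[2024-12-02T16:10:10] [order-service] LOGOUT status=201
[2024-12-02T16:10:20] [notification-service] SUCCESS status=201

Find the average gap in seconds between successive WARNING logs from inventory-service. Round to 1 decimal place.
55.5

To calculate average interval:

1. Find all WARNING events for inventory-service in order
2. Calculate time gaps between consecutive events
3. Compute mean of gaps: 333 / 6 = 55.5 seconds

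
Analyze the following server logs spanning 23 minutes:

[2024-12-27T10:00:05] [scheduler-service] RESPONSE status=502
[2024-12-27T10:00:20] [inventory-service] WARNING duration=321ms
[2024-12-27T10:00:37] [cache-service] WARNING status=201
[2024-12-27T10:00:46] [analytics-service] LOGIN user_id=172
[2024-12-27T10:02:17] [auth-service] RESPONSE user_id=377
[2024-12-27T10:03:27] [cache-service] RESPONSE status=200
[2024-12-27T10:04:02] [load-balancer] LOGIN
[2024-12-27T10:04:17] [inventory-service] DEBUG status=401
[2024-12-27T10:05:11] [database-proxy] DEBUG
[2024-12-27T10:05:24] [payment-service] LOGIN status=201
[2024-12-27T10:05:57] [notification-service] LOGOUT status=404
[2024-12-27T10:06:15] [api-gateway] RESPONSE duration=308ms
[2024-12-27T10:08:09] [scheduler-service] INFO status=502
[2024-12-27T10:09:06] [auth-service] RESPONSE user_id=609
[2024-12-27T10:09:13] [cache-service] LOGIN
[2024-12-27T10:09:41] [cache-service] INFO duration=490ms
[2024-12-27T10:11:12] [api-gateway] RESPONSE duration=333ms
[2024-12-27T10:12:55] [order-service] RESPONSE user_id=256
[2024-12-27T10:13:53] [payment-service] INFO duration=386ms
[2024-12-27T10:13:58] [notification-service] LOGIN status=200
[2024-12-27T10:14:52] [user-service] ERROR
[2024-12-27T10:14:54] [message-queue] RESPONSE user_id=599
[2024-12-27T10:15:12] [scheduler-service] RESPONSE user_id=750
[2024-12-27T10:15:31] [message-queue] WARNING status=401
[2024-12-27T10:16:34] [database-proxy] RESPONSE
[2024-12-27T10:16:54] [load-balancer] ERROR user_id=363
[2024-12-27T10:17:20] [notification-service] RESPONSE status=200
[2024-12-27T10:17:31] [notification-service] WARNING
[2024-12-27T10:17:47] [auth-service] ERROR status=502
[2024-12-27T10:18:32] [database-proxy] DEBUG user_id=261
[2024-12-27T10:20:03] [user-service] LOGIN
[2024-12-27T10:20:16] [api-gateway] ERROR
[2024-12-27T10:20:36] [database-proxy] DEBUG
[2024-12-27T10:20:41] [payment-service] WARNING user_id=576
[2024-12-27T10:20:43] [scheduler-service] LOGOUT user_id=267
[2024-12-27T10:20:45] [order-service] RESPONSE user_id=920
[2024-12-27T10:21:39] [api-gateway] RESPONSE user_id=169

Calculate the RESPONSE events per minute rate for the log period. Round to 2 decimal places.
0.57

To calculate the rate:

1. Count total RESPONSE events: 13
2. Total time period: 23 minutes
3. Rate = 13 / 23 = 0.57 events per minute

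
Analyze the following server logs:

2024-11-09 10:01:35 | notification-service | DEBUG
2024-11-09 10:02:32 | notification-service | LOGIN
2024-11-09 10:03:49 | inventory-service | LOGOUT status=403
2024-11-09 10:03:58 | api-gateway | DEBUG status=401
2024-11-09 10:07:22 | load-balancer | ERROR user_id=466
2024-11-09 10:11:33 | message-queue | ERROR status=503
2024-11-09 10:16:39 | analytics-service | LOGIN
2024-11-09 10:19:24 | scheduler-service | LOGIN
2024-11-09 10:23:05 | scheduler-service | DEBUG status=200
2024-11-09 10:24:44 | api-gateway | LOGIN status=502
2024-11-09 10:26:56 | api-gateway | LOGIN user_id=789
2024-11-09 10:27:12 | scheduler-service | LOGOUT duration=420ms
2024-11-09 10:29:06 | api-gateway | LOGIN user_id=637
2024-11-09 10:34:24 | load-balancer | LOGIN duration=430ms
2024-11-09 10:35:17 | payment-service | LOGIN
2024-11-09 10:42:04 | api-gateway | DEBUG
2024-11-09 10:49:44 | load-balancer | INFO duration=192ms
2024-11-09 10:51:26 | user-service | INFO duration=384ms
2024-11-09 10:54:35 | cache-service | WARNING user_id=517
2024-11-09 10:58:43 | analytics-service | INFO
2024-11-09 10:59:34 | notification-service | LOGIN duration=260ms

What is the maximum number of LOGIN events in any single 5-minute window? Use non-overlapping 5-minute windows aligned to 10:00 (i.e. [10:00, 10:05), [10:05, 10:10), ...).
2

To find the burst window:

1. Divide the log period into non-overlapping 5-minute windows starting at 10:00
2. Count LOGIN events in each window
3. Find the window with maximum count
4. Maximum events in a window: 2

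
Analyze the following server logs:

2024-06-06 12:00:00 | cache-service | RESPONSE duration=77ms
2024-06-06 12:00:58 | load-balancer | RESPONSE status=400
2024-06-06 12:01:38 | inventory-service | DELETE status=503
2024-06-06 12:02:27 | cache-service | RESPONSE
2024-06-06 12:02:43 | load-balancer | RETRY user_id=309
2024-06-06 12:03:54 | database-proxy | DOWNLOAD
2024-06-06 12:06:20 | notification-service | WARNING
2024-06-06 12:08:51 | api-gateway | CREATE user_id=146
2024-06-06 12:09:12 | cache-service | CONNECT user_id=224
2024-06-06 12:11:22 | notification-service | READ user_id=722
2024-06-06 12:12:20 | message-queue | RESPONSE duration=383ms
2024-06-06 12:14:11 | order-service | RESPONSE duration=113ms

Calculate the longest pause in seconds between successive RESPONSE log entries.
593

To find the longest gap:

1. Extract all RESPONSE events in chronological order
2. Calculate time differences between consecutive events
3. Find the maximum difference
4. Longest gap: 593 seconds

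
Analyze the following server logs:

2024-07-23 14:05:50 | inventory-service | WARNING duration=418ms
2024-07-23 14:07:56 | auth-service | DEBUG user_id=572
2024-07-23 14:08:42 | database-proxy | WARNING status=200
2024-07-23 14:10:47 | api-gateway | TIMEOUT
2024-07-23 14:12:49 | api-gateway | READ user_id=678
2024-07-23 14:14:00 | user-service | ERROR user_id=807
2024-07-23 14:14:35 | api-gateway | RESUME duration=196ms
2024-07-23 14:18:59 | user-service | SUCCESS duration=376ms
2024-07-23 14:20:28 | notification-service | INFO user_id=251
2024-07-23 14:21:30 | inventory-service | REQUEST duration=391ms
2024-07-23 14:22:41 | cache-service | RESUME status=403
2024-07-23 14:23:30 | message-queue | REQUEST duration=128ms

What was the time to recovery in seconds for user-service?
299

To calculate recovery time:

1. Find ERROR event for user-service: 2024-07-23 14:14:00
2. Find next SUCCESS event for user-service: 2024-07-23 14:18:59
3. Recovery time: 2024-07-23 14:18:59 - 2024-07-23 14:14:00 = 299 seconds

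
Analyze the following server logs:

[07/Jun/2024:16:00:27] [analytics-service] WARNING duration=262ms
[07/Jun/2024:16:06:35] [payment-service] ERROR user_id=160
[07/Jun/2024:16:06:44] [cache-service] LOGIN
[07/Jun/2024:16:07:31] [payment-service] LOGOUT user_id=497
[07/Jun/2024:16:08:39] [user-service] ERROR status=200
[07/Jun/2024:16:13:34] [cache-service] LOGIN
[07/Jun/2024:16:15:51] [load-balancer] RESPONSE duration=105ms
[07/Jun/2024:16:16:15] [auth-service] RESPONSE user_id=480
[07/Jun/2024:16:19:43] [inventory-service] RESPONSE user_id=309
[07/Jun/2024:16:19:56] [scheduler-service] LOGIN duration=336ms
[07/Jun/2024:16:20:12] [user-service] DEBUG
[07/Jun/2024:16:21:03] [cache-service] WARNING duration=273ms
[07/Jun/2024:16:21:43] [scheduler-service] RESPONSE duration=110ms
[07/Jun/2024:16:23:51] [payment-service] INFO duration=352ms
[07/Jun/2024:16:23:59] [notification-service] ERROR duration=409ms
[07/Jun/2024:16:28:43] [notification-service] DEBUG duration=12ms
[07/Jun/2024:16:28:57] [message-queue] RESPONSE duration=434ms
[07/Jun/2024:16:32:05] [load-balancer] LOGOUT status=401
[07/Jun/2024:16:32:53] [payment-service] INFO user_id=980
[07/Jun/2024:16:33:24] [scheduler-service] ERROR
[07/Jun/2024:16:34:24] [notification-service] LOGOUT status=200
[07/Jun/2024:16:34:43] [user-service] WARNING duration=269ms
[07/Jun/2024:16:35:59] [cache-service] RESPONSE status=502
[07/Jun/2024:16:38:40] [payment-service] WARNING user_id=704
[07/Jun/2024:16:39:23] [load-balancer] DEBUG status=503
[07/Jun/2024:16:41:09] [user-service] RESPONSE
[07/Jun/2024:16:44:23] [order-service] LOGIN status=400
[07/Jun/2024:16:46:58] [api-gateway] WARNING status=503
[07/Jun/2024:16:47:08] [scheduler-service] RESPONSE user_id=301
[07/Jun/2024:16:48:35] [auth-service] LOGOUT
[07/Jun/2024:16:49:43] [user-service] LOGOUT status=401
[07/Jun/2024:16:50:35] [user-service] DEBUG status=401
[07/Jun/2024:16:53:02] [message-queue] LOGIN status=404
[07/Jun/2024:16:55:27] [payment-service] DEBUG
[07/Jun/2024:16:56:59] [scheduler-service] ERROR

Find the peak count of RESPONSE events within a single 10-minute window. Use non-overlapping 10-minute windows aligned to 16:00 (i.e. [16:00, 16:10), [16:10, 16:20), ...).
3

To find the burst window:

1. Divide the log period into non-overlapping 10-minute windows starting at 16:00
2. Count RESPONSE events in each window
3. Find the window with maximum count
4. Maximum events in a window: 3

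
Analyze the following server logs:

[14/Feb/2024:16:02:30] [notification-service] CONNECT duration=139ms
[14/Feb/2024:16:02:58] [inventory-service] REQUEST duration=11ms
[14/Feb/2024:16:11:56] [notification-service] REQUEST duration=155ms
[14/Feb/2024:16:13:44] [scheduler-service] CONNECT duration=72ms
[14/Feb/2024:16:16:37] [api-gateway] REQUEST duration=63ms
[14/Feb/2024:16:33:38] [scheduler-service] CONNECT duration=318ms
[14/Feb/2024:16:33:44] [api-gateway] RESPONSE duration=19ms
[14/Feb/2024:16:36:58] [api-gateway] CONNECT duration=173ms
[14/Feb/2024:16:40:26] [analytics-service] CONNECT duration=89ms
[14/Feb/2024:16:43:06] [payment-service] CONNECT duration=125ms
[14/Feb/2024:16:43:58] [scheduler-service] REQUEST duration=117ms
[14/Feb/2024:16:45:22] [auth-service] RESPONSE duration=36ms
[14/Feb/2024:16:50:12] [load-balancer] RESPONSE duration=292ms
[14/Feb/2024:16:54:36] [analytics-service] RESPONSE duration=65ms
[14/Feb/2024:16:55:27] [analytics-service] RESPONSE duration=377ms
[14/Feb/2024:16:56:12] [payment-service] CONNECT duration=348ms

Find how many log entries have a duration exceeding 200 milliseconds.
4

To count timeouts:

1. Threshold: 200ms
2. Extract duration from each log entry
3. Count entries where duration > 200
4. Timeout count: 4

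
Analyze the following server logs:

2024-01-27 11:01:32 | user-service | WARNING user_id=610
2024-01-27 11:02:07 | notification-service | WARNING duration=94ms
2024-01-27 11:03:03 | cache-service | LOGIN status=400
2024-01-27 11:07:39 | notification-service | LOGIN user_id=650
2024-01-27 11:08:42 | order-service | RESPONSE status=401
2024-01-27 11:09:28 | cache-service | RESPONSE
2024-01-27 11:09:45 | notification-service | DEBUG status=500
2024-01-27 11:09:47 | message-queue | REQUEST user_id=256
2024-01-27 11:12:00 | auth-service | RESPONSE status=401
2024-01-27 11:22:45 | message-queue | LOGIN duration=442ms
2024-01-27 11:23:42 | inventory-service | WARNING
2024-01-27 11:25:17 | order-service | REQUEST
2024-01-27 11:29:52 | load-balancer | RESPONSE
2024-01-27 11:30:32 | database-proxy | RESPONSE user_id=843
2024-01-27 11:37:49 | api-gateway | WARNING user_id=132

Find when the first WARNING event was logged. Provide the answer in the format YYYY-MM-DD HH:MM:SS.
2024-01-27 11:01:32

To find the first event:

1. Filter for all WARNING events
2. Sort by timestamp
3. Select the first one
4. Timestamp: 2024-01-27 11:01:32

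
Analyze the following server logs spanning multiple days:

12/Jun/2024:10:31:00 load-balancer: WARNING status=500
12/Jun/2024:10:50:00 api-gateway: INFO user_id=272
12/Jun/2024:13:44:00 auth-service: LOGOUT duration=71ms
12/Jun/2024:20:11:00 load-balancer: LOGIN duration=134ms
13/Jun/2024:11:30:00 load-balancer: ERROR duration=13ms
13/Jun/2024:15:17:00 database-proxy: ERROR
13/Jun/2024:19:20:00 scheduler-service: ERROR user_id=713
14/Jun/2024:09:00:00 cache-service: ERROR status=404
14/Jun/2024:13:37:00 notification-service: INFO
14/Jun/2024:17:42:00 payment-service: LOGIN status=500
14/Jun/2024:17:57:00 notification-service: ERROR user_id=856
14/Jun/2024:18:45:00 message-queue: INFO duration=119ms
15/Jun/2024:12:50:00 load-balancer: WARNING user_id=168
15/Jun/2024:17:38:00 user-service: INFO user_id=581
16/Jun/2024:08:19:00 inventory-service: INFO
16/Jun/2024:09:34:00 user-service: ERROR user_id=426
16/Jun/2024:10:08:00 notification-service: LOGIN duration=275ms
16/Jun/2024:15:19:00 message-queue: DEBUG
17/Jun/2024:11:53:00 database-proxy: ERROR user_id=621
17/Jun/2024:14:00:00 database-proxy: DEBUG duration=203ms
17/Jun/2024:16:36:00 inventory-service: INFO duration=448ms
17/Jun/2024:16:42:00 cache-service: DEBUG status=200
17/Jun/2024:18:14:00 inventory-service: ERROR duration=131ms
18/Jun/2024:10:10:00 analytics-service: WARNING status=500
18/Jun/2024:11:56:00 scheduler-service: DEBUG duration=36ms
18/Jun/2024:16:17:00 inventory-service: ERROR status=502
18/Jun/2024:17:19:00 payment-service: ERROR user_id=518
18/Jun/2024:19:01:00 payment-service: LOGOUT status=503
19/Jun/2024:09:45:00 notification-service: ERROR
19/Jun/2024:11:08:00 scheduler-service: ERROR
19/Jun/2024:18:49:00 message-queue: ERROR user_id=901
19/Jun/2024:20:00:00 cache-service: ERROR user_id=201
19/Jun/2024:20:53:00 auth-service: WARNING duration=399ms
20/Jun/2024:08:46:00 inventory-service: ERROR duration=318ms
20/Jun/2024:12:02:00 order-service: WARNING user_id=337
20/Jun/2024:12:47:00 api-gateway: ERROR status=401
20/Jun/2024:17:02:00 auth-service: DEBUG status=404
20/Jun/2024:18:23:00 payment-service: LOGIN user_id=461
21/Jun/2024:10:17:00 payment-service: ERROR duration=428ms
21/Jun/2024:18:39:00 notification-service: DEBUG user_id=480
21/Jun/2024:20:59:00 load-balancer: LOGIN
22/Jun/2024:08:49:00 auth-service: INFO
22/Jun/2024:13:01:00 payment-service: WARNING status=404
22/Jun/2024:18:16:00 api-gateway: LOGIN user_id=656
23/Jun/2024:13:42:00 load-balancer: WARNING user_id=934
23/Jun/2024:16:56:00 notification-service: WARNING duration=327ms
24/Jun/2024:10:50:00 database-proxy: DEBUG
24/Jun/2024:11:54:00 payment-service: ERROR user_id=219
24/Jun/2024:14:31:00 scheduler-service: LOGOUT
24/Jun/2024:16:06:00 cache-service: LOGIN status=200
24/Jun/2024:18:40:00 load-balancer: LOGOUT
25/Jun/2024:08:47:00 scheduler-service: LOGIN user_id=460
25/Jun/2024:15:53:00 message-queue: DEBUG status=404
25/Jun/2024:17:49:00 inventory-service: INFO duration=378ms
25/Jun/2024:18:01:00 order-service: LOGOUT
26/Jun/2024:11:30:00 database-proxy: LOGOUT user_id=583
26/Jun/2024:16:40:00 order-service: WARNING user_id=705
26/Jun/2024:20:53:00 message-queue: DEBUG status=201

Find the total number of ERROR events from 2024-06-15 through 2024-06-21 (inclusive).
12

To filter by date range:

1. Date range: 2024-06-15 through 2024-06-21, both dates inclusive
2. Filter for ERROR events whose date falls in this range
3. Count matching events: 12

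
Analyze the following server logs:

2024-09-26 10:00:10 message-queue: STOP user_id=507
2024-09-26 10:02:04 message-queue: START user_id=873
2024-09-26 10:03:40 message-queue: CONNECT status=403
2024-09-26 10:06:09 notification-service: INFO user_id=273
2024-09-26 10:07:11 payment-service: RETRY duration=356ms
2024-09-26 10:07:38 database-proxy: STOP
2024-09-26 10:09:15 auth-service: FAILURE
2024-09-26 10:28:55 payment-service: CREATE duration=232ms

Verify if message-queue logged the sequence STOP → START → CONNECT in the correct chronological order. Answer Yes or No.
Yes

To verify sequence order:

1. Find all events in sequence STOP → START → CONNECT for message-queue
2. Extract their timestamps
3. Check if timestamps are in ascending order
4. Result: Yes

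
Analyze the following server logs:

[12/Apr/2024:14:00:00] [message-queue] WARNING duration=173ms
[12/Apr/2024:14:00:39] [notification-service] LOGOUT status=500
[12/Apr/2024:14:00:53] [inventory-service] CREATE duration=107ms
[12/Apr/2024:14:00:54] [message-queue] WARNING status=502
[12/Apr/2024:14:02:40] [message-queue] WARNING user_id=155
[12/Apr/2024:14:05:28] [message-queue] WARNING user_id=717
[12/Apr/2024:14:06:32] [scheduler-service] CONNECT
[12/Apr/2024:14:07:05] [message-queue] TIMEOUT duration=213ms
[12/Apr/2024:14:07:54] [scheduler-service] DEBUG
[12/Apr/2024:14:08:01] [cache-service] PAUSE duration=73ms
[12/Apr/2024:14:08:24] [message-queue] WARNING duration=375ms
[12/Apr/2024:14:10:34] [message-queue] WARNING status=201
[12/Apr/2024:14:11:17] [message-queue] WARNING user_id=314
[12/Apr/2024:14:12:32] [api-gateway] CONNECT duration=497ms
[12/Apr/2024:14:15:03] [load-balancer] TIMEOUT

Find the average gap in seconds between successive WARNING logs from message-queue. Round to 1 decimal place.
112.8

To calculate average interval:

1. Find all WARNING events for message-queue in order
2. Calculate time gaps between consecutive events
3. Compute mean of gaps: 677 / 6 = 112.8 seconds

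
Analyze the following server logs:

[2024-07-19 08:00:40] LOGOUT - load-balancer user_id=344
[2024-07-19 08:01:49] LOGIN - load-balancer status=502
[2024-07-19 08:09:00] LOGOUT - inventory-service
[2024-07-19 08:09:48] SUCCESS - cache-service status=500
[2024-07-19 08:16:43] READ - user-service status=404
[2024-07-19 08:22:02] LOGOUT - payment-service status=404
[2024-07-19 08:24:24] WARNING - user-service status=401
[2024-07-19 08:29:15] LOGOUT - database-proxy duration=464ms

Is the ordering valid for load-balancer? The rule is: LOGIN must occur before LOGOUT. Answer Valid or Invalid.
Invalid

To validate ordering:

1. Required order: LOGIN → LOGOUT
2. Rule: LOGIN must occur before LOGOUT
3. Check actual order of events for load-balancer
4. Result: Invalid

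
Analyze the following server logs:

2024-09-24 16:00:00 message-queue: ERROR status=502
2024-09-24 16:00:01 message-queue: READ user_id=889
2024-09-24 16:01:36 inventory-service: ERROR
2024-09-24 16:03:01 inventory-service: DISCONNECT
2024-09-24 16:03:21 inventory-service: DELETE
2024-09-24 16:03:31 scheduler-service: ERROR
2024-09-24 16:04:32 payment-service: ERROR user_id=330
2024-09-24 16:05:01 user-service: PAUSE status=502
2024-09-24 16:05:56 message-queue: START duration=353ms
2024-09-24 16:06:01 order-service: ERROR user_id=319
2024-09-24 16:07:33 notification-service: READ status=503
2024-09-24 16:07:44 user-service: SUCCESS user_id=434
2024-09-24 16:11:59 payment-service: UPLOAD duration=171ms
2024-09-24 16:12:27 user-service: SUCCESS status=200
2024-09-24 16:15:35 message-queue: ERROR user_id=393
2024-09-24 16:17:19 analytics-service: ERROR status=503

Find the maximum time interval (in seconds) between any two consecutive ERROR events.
574

To find the longest gap:

1. Extract all ERROR events in chronological order
2. Calculate time differences between consecutive events
3. Find the maximum difference
4. Longest gap: 574 seconds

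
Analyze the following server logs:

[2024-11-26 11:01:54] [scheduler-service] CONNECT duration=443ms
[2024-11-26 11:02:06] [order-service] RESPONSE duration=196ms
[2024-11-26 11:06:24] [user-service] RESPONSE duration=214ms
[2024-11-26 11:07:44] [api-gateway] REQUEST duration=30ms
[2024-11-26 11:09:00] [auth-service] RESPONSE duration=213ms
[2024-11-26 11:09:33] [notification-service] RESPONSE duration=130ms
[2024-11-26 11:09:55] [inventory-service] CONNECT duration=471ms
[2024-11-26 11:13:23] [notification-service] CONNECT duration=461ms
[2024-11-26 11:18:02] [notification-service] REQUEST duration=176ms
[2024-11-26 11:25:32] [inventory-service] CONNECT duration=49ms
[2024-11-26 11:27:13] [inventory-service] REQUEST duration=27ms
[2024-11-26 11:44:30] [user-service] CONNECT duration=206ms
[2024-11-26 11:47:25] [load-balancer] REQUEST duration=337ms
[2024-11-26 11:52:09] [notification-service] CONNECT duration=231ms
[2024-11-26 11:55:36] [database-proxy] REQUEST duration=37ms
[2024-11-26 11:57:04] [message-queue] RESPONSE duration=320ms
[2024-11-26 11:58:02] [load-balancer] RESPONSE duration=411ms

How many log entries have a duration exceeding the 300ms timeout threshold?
6

To count timeouts:

1. Threshold: 300ms
2. Extract duration from each log entry
3. Count entries where duration > 300
4. Timeout count: 6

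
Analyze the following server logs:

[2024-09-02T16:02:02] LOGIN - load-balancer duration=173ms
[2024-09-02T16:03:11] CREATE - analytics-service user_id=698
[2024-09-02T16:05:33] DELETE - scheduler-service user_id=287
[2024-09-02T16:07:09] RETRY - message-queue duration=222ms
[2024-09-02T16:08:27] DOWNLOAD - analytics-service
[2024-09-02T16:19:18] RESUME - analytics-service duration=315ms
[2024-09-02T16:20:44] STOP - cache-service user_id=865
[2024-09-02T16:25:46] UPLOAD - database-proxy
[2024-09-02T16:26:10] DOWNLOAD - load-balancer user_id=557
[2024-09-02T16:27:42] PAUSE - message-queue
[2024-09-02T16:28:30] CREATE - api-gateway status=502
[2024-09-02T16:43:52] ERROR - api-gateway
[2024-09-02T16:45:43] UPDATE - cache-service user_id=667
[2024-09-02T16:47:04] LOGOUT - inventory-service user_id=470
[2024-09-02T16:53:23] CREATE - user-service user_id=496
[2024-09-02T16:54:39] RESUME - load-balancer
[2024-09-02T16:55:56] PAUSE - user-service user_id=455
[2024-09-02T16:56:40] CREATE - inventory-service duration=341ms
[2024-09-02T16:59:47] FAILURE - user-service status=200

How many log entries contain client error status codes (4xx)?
0

To find matching entries:

1. Pattern to match: client error status codes (4xx)
2. Scan each log entry for the pattern
3. Count matches: 0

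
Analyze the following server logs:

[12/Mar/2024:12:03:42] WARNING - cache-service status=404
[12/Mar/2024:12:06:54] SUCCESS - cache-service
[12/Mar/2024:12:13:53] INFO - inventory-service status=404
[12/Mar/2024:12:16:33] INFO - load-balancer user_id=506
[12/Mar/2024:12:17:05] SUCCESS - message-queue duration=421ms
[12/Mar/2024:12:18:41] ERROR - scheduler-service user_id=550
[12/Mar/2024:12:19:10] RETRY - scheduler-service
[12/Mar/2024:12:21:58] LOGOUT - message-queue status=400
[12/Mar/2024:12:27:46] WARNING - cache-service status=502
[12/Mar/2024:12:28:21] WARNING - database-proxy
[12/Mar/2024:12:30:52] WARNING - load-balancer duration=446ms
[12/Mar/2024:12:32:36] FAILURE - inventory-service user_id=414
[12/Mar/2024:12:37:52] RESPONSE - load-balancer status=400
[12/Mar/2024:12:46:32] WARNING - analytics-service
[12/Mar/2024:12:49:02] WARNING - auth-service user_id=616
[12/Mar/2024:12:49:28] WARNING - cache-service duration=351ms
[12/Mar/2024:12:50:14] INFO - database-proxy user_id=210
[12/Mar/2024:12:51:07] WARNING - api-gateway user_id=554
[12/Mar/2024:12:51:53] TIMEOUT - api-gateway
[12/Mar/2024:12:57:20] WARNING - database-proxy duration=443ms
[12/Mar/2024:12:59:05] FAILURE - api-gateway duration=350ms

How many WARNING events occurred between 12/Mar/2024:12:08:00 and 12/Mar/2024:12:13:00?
0

To count events in the time window:

1. Window boundaries: 12/Mar/2024:12:08:00 to 12/Mar/2024:12:13:00
2. Filter for WARNING events within this window
3. Count matching events: 0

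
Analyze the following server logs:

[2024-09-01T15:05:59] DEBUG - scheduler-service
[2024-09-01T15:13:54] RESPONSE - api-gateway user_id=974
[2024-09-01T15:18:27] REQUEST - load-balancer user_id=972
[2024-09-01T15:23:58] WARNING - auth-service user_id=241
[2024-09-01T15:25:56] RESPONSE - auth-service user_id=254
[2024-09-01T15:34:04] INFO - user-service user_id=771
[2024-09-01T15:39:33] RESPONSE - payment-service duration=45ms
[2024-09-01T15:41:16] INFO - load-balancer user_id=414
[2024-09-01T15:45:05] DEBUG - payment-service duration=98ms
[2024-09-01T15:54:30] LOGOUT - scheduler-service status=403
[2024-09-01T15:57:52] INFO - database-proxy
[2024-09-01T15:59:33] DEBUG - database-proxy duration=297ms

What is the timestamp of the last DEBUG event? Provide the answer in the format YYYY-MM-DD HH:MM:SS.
2024-09-01 15:59:33

To find the last event:

1. Filter for all DEBUG events
2. Sort by timestamp
3. Select the last one
4. Timestamp: 2024-09-01 15:59:33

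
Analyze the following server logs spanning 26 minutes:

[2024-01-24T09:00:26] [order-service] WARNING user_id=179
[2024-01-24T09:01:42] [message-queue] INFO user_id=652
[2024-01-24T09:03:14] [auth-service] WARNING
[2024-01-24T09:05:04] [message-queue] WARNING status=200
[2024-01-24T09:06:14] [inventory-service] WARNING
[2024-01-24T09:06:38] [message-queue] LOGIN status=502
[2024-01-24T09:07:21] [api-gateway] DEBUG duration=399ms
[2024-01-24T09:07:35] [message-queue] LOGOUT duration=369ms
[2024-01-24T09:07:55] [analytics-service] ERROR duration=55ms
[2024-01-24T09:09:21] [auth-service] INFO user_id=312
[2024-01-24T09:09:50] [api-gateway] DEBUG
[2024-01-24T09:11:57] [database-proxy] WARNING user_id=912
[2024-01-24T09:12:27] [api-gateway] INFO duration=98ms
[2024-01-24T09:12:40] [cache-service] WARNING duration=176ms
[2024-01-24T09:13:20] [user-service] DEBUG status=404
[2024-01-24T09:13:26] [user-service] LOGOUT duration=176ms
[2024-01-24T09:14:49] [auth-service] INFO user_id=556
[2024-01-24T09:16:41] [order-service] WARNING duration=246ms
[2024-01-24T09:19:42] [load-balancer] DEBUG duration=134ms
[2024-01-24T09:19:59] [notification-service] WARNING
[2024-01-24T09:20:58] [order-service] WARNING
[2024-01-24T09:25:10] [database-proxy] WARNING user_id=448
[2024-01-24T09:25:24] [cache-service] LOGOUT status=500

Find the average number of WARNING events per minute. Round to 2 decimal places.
0.38

To calculate the rate:

1. Count total WARNING events: 10
2. Total time period: 26 minutes
3. Rate = 10 / 26 = 0.38 events per minute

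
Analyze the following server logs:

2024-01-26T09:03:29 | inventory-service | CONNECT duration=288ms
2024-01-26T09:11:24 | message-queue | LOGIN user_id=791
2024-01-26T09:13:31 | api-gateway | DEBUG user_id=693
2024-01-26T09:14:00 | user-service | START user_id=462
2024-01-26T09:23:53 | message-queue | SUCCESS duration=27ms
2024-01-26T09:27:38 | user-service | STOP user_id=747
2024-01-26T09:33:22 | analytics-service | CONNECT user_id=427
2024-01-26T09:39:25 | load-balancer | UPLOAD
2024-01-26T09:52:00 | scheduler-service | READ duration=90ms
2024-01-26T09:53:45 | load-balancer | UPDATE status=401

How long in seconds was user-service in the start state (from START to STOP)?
818

To calculate state duration:

1. Find START event for user-service: 2024-01-26T09:14:00
2. Find STOP event for user-service: 2024-01-26T09:27:38
3. Calculate duration: 2024-01-26T09:27:38 - 2024-01-26T09:14:00 = 818 seconds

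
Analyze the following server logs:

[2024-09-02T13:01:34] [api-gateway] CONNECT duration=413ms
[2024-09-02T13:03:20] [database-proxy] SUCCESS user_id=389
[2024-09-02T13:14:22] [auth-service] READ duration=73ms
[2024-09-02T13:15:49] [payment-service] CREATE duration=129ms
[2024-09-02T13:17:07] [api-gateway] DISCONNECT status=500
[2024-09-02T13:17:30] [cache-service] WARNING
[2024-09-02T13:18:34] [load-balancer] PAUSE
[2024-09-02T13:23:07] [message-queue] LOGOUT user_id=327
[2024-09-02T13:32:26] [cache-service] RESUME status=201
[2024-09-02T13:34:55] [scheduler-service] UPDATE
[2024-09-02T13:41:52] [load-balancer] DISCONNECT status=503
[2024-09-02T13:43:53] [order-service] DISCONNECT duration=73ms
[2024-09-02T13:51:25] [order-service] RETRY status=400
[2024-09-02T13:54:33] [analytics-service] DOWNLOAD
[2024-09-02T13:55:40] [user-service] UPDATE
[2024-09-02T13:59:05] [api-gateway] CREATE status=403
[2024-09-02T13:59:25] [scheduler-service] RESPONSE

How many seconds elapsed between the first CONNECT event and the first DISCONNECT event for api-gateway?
933

To find the time between events:

1. Locate the first CONNECT event for api-gateway: 2024-09-02T13:01:34
2. Locate the first DISCONNECT event for api-gateway: 2024-09-02T13:17:07
3. Calculate the difference: 2024-09-02T13:17:07 - 2024-09-02T13:01:34 = 933 seconds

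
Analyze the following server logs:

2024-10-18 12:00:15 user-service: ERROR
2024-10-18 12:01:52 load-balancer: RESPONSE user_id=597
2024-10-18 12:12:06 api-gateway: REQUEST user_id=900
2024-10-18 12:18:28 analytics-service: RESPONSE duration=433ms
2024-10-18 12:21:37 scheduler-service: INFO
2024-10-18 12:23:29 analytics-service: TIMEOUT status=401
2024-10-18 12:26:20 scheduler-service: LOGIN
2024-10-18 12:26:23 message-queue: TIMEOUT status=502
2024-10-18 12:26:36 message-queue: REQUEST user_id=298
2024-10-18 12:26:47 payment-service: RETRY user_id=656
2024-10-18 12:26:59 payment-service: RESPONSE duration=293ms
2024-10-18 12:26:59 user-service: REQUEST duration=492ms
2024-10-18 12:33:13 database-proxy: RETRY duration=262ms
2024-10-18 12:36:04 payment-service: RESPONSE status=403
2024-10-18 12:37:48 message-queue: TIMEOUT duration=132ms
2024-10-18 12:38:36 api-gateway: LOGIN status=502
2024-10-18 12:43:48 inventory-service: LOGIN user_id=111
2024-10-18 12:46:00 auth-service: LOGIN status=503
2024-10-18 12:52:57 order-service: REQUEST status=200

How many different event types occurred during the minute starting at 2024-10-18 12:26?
5

To count unique event types:

1. Filter events in the minute starting at 2024-10-18 12:26
2. Extract event types from matching entries
3. Count unique types: 5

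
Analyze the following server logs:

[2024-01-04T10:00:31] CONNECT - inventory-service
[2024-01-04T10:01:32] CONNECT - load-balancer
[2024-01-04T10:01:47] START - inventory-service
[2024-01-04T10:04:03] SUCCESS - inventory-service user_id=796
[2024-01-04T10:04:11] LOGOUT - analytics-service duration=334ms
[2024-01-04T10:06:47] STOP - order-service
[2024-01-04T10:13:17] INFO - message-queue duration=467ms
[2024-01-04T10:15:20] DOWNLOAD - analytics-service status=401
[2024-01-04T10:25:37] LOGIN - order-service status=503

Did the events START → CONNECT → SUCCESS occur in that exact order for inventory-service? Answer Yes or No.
No

To verify sequence order:

1. Find all events in sequence START → CONNECT → SUCCESS for inventory-service
2. Extract their timestamps
3. Check if timestamps are in ascending order
4. Result: No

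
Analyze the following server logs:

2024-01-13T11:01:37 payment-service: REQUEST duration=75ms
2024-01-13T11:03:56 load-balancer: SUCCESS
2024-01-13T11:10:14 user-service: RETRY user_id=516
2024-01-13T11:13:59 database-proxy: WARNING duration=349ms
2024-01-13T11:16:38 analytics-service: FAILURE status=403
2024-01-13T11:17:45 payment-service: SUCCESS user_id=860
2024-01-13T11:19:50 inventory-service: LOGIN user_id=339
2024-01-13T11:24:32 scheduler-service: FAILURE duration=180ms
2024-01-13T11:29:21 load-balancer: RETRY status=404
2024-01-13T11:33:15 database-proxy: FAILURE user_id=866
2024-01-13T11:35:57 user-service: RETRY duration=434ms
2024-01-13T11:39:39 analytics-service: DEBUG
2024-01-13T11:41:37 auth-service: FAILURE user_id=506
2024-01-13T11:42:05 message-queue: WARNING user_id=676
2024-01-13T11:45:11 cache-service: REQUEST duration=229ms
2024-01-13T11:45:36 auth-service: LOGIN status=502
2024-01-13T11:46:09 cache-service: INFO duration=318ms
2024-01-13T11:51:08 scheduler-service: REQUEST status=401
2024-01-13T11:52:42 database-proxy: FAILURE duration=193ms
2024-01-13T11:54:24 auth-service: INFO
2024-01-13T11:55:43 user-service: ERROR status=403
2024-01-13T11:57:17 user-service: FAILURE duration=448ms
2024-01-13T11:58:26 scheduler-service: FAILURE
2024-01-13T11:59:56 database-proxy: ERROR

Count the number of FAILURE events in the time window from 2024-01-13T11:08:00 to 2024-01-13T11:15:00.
0

To count events in the time window:

1. Window boundaries: 2024-01-13T11:08:00 to 2024-01-13T11:15:00
2. Filter for FAILURE events within this window
3. Count matching events: 0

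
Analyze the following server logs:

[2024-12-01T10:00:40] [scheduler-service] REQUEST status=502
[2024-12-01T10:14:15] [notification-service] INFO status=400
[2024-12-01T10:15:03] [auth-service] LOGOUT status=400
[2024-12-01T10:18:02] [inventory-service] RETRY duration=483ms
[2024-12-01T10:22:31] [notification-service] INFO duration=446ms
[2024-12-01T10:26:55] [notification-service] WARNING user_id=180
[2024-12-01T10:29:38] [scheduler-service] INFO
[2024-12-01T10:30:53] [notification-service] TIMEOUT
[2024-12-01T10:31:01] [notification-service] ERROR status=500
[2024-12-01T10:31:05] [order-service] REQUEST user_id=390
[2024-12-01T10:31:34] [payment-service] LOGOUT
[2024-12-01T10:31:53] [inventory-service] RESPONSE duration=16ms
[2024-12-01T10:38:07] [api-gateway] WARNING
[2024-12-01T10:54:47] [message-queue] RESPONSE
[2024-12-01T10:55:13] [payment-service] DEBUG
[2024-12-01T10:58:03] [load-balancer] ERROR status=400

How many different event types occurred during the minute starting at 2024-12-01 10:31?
4

To count unique event types:

1. Filter events in the minute starting at 2024-12-01 10:31
2. Extract event types from matching entries
3. Count unique types: 4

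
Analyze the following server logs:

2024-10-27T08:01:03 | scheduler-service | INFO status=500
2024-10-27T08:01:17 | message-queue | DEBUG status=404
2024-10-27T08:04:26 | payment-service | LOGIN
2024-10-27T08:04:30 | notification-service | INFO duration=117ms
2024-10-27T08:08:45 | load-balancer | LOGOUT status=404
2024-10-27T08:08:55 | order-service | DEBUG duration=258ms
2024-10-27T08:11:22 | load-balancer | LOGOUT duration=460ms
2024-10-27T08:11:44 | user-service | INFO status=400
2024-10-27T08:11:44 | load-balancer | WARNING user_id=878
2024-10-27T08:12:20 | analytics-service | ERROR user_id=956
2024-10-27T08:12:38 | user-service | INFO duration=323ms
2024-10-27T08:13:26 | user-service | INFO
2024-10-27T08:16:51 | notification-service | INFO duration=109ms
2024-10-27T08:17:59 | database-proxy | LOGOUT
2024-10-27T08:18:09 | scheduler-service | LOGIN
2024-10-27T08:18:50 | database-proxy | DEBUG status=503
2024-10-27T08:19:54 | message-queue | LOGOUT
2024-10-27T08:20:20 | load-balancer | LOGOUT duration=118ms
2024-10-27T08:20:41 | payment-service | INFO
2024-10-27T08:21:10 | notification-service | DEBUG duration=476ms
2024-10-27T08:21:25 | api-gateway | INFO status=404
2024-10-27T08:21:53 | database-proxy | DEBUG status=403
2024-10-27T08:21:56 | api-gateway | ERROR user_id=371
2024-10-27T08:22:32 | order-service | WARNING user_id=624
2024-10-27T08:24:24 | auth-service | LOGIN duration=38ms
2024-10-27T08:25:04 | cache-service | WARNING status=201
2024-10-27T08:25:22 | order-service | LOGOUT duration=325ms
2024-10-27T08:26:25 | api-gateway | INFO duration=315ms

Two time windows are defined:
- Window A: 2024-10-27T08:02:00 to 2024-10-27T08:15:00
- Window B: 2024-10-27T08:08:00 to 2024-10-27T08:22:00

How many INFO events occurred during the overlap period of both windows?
3

To find overlap events:

1. Window A: 2024-10-27T08:02:00 to 2024-10-27T08:15:00
2. Window B: 2024-10-27T08:08:00 to 2024-10-27T08:22:00
3. Overlap period: 2024-10-27T08:08:00 to 2024-10-27T08:15:00
4. Count INFO events in overlap: 3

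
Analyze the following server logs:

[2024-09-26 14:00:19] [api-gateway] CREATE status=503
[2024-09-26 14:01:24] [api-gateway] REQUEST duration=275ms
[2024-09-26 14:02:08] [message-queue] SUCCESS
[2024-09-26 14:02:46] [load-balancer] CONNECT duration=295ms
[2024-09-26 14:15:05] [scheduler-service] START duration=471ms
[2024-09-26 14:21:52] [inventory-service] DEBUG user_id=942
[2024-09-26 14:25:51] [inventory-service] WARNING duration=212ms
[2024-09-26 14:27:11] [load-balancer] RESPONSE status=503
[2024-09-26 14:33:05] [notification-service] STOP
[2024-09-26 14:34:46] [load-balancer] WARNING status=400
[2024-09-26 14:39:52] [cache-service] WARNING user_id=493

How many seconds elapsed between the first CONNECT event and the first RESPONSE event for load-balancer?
1465

To find the time between events:

1. Locate the first CONNECT event for load-balancer: 2024-09-26 14:02:46
2. Locate the first RESPONSE event for load-balancer: 2024-09-26 14:27:11
3. Calculate the difference: 2024-09-26 14:27:11 - 2024-09-26 14:02:46 = 1465 seconds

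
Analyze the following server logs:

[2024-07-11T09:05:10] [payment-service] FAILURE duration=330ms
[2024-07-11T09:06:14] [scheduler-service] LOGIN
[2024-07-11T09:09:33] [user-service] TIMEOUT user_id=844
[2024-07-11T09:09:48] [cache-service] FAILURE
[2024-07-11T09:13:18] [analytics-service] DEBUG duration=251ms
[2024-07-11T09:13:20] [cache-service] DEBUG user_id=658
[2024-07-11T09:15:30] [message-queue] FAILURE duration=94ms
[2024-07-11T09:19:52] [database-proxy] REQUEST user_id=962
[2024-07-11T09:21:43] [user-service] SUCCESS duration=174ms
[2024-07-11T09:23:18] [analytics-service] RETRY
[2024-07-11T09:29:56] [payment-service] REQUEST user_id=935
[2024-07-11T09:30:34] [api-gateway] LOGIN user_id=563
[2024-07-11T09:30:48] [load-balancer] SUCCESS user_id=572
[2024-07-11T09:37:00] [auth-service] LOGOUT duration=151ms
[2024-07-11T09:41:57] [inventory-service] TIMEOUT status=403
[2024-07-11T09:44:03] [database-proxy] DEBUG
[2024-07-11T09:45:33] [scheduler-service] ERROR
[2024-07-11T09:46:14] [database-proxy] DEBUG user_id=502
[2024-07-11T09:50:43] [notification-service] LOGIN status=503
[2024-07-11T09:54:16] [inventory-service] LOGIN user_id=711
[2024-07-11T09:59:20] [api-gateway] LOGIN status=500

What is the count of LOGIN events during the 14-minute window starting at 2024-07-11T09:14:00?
0

To count events in the time window:

1. Window boundaries: 2024-07-11T09:14:00 to 2024-07-11T09:28:00
2. Filter for LOGIN events within this window
3. Count matching events: 0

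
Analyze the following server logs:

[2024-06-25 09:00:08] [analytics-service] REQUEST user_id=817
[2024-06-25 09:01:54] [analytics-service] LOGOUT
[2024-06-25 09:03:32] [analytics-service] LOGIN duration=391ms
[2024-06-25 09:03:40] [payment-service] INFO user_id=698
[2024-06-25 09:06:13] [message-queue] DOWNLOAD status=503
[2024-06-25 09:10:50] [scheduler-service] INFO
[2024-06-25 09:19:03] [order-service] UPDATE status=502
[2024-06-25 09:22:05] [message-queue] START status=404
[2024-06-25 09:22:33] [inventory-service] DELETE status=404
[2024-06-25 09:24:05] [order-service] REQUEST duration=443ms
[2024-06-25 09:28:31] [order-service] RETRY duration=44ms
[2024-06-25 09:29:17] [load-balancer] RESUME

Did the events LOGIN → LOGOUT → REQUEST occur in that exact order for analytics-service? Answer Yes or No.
No

To verify sequence order:

1. Find all events in sequence LOGIN → LOGOUT → REQUEST for analytics-service
2. Extract their timestamps
3. Check if timestamps are in ascending order
4. Result: No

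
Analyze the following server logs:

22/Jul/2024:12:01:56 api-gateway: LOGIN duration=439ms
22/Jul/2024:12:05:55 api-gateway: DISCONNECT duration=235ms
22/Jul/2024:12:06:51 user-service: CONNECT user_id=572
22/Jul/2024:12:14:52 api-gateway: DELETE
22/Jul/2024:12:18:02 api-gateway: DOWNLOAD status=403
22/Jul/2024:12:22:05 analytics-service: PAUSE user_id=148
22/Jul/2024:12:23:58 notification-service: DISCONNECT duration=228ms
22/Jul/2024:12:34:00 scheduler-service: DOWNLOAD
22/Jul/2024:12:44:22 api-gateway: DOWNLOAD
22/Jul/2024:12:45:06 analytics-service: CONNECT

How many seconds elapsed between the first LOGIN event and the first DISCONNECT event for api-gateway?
239

To find the time between events:

1. Locate the first LOGIN event for api-gateway: 22/Jul/2024:12:01:56
2. Locate the first DISCONNECT event for api-gateway: 22/Jul/2024:12:05:55
3. Calculate the difference: 22/Jul/2024:12:05:55 - 22/Jul/2024:12:01:56 = 239 seconds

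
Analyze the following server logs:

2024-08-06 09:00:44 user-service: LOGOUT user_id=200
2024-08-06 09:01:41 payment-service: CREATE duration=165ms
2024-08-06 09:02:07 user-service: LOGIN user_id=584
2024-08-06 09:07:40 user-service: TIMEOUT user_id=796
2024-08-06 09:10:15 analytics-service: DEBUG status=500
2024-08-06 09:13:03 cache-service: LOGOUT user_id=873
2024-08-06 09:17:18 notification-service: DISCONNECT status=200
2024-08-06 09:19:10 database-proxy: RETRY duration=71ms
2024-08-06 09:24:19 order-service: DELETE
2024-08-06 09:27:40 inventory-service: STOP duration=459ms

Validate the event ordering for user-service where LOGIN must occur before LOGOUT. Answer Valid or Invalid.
Invalid

To validate ordering:

1. Required order: LOGIN → LOGOUT
2. Rule: LOGIN must occur before LOGOUT
3. Check actual order of events for user-service
4. Result: Invalid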